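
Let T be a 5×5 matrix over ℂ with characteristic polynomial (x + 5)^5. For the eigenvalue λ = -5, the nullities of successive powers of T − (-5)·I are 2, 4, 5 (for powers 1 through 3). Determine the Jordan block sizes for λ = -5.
Block sizes for λ = -5: [3, 2]

From the dimensions of kernels of powers, the number of Jordan blocks of size at least j is d_j − d_{j−1} where d_j = dim ker(N^j) (with d_0 = 0). Computing the differences gives [2, 2, 1].
The number of blocks of size exactly k is (#blocks of size ≥ k) − (#blocks of size ≥ k + 1), so the partition is: 1 block(s) of size 2, 1 block(s) of size 3.
In nonincreasing order the block sizes are [3, 2].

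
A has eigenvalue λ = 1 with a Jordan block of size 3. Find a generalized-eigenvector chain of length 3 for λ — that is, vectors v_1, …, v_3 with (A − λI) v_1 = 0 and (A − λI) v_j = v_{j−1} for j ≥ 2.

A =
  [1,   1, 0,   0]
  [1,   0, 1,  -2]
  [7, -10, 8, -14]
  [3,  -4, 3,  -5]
A Jordan chain for λ = 1 of length 3:
v_1 = (1, 0, -3, -1)ᵀ
v_2 = (0, 1, 7, 3)ᵀ
v_3 = (1, 0, 0, 0)ᵀ

Let N = A − (1)·I. We want v_3 with N^3 v_3 = 0 but N^2 v_3 ≠ 0; then v_{j-1} := N · v_j for j = 3, …, 2.

Pick v_3 = (1, 0, 0, 0)ᵀ.
Then v_2 = N · v_3 = (0, 1, 7, 3)ᵀ.
Then v_1 = N · v_2 = (1, 0, -3, -1)ᵀ.

Sanity check: (A − (1)·I) v_1 = (0, 0, 0, 0)ᵀ = 0. ✓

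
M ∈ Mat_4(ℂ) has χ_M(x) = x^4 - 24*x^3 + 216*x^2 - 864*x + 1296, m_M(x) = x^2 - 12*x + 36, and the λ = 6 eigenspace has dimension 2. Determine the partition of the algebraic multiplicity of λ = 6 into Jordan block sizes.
Block sizes for λ = 6: [2, 2]

Step 1 — from the characteristic polynomial, algebraic multiplicity of λ = 6 is 4. From dim ker(M − (6)·I) = 2, there are exactly 2 Jordan blocks for λ = 6.
Step 2 — from the minimal polynomial, the factor (x − 6)^2 tells us the largest block for λ = 6 has size 2.
Step 3 — with total size 4, 2 blocks, and largest block 2, the block sizes (in nonincreasing order) are [2, 2].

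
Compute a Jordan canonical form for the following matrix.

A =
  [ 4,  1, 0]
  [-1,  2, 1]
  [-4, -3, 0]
J_3(2)

The characteristic polynomial is
  det(x·I − A) = x^3 - 6*x^2 + 12*x - 8 = (x - 2)^3

Eigenvalues and multiplicities (the geometric multiplicity of λ is n − rank(A − λI), which equals the number of Jordan blocks for λ):
  λ = 2: algebraic multiplicity = 3, geometric multiplicity = 1

Determining the block sizes for each eigenvalue:
  λ = 2: one block (gm = 1), so the single block has size am = 3 → block sizes [3]

Assembling the blocks gives a Jordan form
J =
  [2, 1, 0]
  [0, 2, 1]
  [0, 0, 2]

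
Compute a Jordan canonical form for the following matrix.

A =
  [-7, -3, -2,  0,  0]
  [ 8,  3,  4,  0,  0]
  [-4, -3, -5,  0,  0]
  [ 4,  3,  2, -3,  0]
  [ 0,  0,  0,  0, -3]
J_2(-3) ⊕ J_1(-3) ⊕ J_1(-3) ⊕ J_1(-3)

The characteristic polynomial is
  det(x·I − A) = x^5 + 15*x^4 + 90*x^3 + 270*x^2 + 405*x + 243 = (x + 3)^5

Eigenvalues and multiplicities (the geometric multiplicity of λ is n − rank(A − λI), which equals the number of Jordan blocks for λ):
  λ = -3: algebraic multiplicity = 5, geometric multiplicity = 4

Determining the block sizes for each eigenvalue:
  λ = -3: 4 blocks summing to 5 forces exactly one block of size 2 and the rest size 1 → block sizes [2, 1, 1, 1]

Assembling the blocks gives a Jordan form
J =
  [-3,  1,  0,  0,  0]
  [ 0, -3,  0,  0,  0]
  [ 0,  0, -3,  0,  0]
  [ 0,  0,  0, -3,  0]
  [ 0,  0,  0,  0, -3]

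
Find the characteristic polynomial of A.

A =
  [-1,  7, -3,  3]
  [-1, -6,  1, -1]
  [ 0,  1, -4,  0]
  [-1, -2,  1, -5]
x^4 + 16*x^3 + 96*x^2 + 256*x + 256

Expanding det(x·I − A) (e.g. by cofactor expansion or by noting that A is similar to its Jordan form J, which has the same characteristic polynomial as A) gives
  χ_A(x) = x^4 + 16*x^3 + 96*x^2 + 256*x + 256
which factors as (x + 4)^4. The eigenvalues (with algebraic multiplicities) are λ = -4 with multiplicity 4.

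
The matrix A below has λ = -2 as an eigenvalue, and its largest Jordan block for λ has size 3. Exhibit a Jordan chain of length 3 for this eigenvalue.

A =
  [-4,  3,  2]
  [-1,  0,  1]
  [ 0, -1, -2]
A Jordan chain for λ = -2 of length 3:
v_1 = (1, 0, 1)ᵀ
v_2 = (-2, -1, 0)ᵀ
v_3 = (1, 0, 0)ᵀ

Let N = A − (-2)·I. We want v_3 with N^3 v_3 = 0 but N^2 v_3 ≠ 0; then v_{j-1} := N · v_j for j = 3, …, 2.

Pick v_3 = (1, 0, 0)ᵀ.
Then v_2 = N · v_3 = (-2, -1, 0)ᵀ.
Then v_1 = N · v_2 = (1, 0, 1)ᵀ.

Sanity check: (A − (-2)·I) v_1 = (0, 0, 0)ᵀ = 0. ✓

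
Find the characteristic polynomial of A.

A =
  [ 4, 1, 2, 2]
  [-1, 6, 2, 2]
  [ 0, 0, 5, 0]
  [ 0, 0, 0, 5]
x^4 - 20*x^3 + 150*x^2 - 500*x + 625

Expanding det(x·I − A) (e.g. by cofactor expansion or by noting that A is similar to its Jordan form J, which has the same characteristic polynomial as A) gives
  χ_A(x) = x^4 - 20*x^3 + 150*x^2 - 500*x + 625
which factors as (x - 5)^4. The eigenvalues (with algebraic multiplicities) are λ = 5 with multiplicity 4.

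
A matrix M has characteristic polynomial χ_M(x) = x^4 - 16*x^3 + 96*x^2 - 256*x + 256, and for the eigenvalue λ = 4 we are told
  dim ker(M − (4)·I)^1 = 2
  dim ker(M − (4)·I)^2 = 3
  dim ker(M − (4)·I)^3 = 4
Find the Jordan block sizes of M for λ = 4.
Block sizes for λ = 4: [3, 1]

From the dimensions of kernels of powers, the number of Jordan blocks of size at least j is d_j − d_{j−1} where d_j = dim ker(N^j) (with d_0 = 0). Computing the differences gives [2, 1, 1].
The number of blocks of size exactly k is (#blocks of size ≥ k) − (#blocks of size ≥ k + 1), so the partition is: 1 block(s) of size 1, 1 block(s) of size 3.
In nonincreasing order the block sizes are [3, 1].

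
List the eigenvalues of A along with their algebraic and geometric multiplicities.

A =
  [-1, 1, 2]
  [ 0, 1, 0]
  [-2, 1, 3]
λ = 1: alg = 3, geom = 2

Step 1 — factor the characteristic polynomial to read off the algebraic multiplicities:
  χ_A(x) = (x - 1)^3

Step 2 — compute geometric multiplicities via the rank-nullity identity g(λ) = n − rank(A − λI):
  rank(A − (1)·I) = 1, so dim ker(A − (1)·I) = n − 1 = 2

Summary:
  λ = 1: algebraic multiplicity = 3, geometric multiplicity = 2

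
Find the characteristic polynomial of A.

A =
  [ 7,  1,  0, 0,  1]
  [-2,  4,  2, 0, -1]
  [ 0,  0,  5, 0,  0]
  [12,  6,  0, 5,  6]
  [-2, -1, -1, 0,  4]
x^5 - 25*x^4 + 250*x^3 - 1250*x^2 + 3125*x - 3125

Expanding det(x·I − A) (e.g. by cofactor expansion or by noting that A is similar to its Jordan form J, which has the same characteristic polynomial as A) gives
  χ_A(x) = x^5 - 25*x^4 + 250*x^3 - 1250*x^2 + 3125*x - 3125
which factors as (x - 5)^5. The eigenvalues (with algebraic multiplicities) are λ = 5 with multiplicity 5.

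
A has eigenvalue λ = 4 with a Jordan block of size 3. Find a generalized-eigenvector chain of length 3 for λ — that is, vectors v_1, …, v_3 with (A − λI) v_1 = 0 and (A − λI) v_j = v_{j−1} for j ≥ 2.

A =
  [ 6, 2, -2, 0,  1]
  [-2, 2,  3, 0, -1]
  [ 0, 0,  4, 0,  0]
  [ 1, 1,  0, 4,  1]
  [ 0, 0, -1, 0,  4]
A Jordan chain for λ = 4 of length 3:
v_1 = (1, -1, 0, 0, 0)ᵀ
v_2 = (-2, 3, 0, 0, -1)ᵀ
v_3 = (0, 0, 1, 0, 0)ᵀ

Let N = A − (4)·I. We want v_3 with N^3 v_3 = 0 but N^2 v_3 ≠ 0; then v_{j-1} := N · v_j for j = 3, …, 2.

Pick v_3 = (0, 0, 1, 0, 0)ᵀ.
Then v_2 = N · v_3 = (-2, 3, 0, 0, -1)ᵀ.
Then v_1 = N · v_2 = (1, -1, 0, 0, 0)ᵀ.

Sanity check: (A − (4)·I) v_1 = (0, 0, 0, 0, 0)ᵀ = 0. ✓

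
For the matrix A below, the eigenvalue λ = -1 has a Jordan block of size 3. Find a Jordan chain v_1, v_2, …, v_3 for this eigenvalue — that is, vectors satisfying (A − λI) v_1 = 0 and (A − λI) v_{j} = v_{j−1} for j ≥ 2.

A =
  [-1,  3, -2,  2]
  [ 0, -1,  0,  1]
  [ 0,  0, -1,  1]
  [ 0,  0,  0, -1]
A Jordan chain for λ = -1 of length 3:
v_1 = (1, 0, 0, 0)ᵀ
v_2 = (2, 1, 1, 0)ᵀ
v_3 = (0, 0, 0, 1)ᵀ

Let N = A − (-1)·I. We want v_3 with N^3 v_3 = 0 but N^2 v_3 ≠ 0; then v_{j-1} := N · v_j for j = 3, …, 2.

Pick v_3 = (0, 0, 0, 1)ᵀ.
Then v_2 = N · v_3 = (2, 1, 1, 0)ᵀ.
Then v_1 = N · v_2 = (1, 0, 0, 0)ᵀ.

Sanity check: (A − (-1)·I) v_1 = (0, 0, 0, 0)ᵀ = 0. ✓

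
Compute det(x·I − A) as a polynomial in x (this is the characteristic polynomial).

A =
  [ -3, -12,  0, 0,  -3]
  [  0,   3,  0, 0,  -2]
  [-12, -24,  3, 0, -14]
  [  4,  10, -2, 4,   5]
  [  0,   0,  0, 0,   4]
x^5 - 11*x^4 + 31*x^3 + 51*x^2 - 360*x + 432

Expanding det(x·I − A) (e.g. by cofactor expansion or by noting that A is similar to its Jordan form J, which has the same characteristic polynomial as A) gives
  χ_A(x) = x^5 - 11*x^4 + 31*x^3 + 51*x^2 - 360*x + 432
which factors as (x - 4)^2*(x - 3)^2*(x + 3). The eigenvalues (with algebraic multiplicities) are λ = -3 with multiplicity 1, λ = 3 with multiplicity 2, λ = 4 with multiplicity 2.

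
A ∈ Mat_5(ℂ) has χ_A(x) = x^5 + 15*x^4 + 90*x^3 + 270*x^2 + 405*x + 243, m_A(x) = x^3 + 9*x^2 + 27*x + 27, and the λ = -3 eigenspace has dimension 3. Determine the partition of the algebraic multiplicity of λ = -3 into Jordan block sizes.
Block sizes for λ = -3: [3, 1, 1]

Step 1 — from the characteristic polynomial, algebraic multiplicity of λ = -3 is 5. From dim ker(A − (-3)·I) = 3, there are exactly 3 Jordan blocks for λ = -3.
Step 2 — from the minimal polynomial, the factor (x + 3)^3 tells us the largest block for λ = -3 has size 3.
Step 3 — with total size 5, 3 blocks, and largest block 3, the block sizes (in nonincreasing order) are [3, 1, 1].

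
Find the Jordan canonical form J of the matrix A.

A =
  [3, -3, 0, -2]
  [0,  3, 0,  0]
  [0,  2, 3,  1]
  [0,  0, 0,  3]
J_2(3) ⊕ J_2(3)

The characteristic polynomial is
  det(x·I − A) = x^4 - 12*x^3 + 54*x^2 - 108*x + 81 = (x - 3)^4

Eigenvalues and multiplicities (the geometric multiplicity of λ is n − rank(A − λI), which equals the number of Jordan blocks for λ):
  λ = 3: algebraic multiplicity = 4, geometric multiplicity = 2

Determining the block sizes for each eigenvalue:
  λ = 3: with am = 4 and gm = 2, the partition is not yet determined (e.g. several partitions of 4 into 2 parts exist). Let N = A − (3)·I. Computing rank(N^1) = 2, rank(N^2) = 0; the number of blocks of size ≥ j is rank(N^{j−1}) − rank(N^j), giving [2, 2]. So we have 2 block(s) of size 2 → block sizes [2, 2]

Assembling the blocks gives a Jordan form
J =
  [3, 1, 0, 0]
  [0, 3, 0, 0]
  [0, 0, 3, 1]
  [0, 0, 0, 3]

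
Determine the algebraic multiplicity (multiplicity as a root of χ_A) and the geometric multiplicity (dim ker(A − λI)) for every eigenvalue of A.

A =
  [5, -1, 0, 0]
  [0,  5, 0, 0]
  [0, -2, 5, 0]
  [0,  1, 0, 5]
λ = 5: alg = 4, geom = 3

Step 1 — factor the characteristic polynomial to read off the algebraic multiplicities:
  χ_A(x) = (x - 5)^4

Step 2 — compute geometric multiplicities via the rank-nullity identity g(λ) = n − rank(A − λI):
  rank(A − (5)·I) = 1, so dim ker(A − (5)·I) = n − 1 = 3

Summary:
  λ = 5: algebraic multiplicity = 4, geometric multiplicity = 3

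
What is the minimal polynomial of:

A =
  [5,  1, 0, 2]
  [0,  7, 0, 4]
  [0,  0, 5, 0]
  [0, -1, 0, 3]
x^2 - 10*x + 25

The characteristic polynomial is χ_A(x) = (x - 5)^4, so the eigenvalues are known. The minimal polynomial is
  m_A(x) = Π_λ (x − λ)^{k_λ}
where k_λ is the size of the *largest* Jordan block for λ (equivalently, the smallest k with (A − λI)^k v = 0 for every generalised eigenvector v of λ).

  λ = 5: largest Jordan block has size 2, contributing (x − 5)^2

So m_A(x) = (x - 5)^2 = x^2 - 10*x + 25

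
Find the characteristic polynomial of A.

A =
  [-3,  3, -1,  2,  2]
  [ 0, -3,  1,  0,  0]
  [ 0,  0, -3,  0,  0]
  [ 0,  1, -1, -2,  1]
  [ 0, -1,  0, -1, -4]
x^5 + 15*x^4 + 90*x^3 + 270*x^2 + 405*x + 243

Expanding det(x·I − A) (e.g. by cofactor expansion or by noting that A is similar to its Jordan form J, which has the same characteristic polynomial as A) gives
  χ_A(x) = x^5 + 15*x^4 + 90*x^3 + 270*x^2 + 405*x + 243
which factors as (x + 3)^5. The eigenvalues (with algebraic multiplicities) are λ = -3 with multiplicity 5.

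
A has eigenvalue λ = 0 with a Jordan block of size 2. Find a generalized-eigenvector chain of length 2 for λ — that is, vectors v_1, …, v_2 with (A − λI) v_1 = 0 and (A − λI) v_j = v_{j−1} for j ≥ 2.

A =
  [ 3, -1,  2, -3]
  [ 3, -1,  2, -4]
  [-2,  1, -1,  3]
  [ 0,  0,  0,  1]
A Jordan chain for λ = 0 of length 2:
v_1 = (-1, -1, 1, 0)ᵀ
v_2 = (0, 1, 0, 0)ᵀ

Let N = A − (0)·I. We want v_2 with N^2 v_2 = 0 but N^1 v_2 ≠ 0; then v_{j-1} := N · v_j for j = 2, …, 2.

Pick v_2 = (0, 1, 0, 0)ᵀ.
Then v_1 = N · v_2 = (-1, -1, 1, 0)ᵀ.

Sanity check: (A − (0)·I) v_1 = (0, 0, 0, 0)ᵀ = 0. ✓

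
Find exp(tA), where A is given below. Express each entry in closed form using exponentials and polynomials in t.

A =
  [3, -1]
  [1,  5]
e^{tA} =
  [-t*exp(4*t) + exp(4*t), -t*exp(4*t)]
  [t*exp(4*t), t*exp(4*t) + exp(4*t)]

Strategy: write A = P · J · P⁻¹ where J is a Jordan canonical form, so e^{tA} = P · e^{tJ} · P⁻¹, and e^{tJ} can be computed block-by-block.

A has Jordan form
J =
  [4, 1]
  [0, 4]
(up to reordering of blocks).

Per-block formulas:
  For a 2×2 Jordan block J_2(4): exp(t · J_2(4)) = e^(4t)·(I + t·N), where N is the 2×2 nilpotent shift.

After assembling e^{tJ} and conjugating by P, we get:

e^{tA} =
  [-t*exp(4*t) + exp(4*t), -t*exp(4*t)]
  [t*exp(4*t), t*exp(4*t) + exp(4*t)]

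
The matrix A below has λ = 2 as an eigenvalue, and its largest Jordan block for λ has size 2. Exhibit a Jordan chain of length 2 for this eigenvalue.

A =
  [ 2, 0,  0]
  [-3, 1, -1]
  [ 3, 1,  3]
A Jordan chain for λ = 2 of length 2:
v_1 = (0, -3, 3)ᵀ
v_2 = (1, 0, 0)ᵀ

Let N = A − (2)·I. We want v_2 with N^2 v_2 = 0 but N^1 v_2 ≠ 0; then v_{j-1} := N · v_j for j = 2, …, 2.

Pick v_2 = (1, 0, 0)ᵀ.
Then v_1 = N · v_2 = (0, -3, 3)ᵀ.

Sanity check: (A − (2)·I) v_1 = (0, 0, 0)ᵀ = 0. ✓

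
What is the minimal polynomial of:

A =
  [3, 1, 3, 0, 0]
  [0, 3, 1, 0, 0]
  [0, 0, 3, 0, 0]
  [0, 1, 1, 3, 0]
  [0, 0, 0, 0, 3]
x^3 - 9*x^2 + 27*x - 27

The characteristic polynomial is χ_A(x) = (x - 3)^5, so the eigenvalues are known. The minimal polynomial is
  m_A(x) = Π_λ (x − λ)^{k_λ}
where k_λ is the size of the *largest* Jordan block for λ (equivalently, the smallest k with (A − λI)^k v = 0 for every generalised eigenvector v of λ).

  λ = 3: largest Jordan block has size 3, contributing (x − 3)^3

So m_A(x) = (x - 3)^3 = x^3 - 9*x^2 + 27*x - 27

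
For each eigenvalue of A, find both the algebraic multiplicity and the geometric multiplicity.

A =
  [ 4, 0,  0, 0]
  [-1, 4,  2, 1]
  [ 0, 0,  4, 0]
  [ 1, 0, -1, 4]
λ = 4: alg = 4, geom = 2

Step 1 — factor the characteristic polynomial to read off the algebraic multiplicities:
  χ_A(x) = (x - 4)^4

Step 2 — compute geometric multiplicities via the rank-nullity identity g(λ) = n − rank(A − λI):
  rank(A − (4)·I) = 2, so dim ker(A − (4)·I) = n − 2 = 2

Summary:
  λ = 4: algebraic multiplicity = 4, geometric multiplicity = 2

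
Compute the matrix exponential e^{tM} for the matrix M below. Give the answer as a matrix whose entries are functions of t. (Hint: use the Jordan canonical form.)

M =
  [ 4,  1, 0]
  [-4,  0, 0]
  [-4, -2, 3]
e^{tM} =
  [2*t*exp(2*t) + exp(2*t), t*exp(2*t), 0]
  [-4*t*exp(2*t), -2*t*exp(2*t) + exp(2*t), 0]
  [-4*exp(3*t) + 4*exp(2*t), -2*exp(3*t) + 2*exp(2*t), exp(3*t)]

Strategy: write M = P · J · P⁻¹ where J is a Jordan canonical form, so e^{tM} = P · e^{tJ} · P⁻¹, and e^{tJ} can be computed block-by-block.

M has Jordan form
J =
  [2, 1, 0]
  [0, 2, 0]
  [0, 0, 3]
(up to reordering of blocks).

Per-block formulas:
  For a 2×2 Jordan block J_2(2): exp(t · J_2(2)) = e^(2t)·(I + t·N), where N is the 2×2 nilpotent shift.
  For a 1×1 block at λ = 3: exp(t · [3]) = [e^(3t)].

After assembling e^{tJ} and conjugating by P, we get:

e^{tM} =
  [2*t*exp(2*t) + exp(2*t), t*exp(2*t), 0]
  [-4*t*exp(2*t), -2*t*exp(2*t) + exp(2*t), 0]
  [-4*exp(3*t) + 4*exp(2*t), -2*exp(3*t) + 2*exp(2*t), exp(3*t)]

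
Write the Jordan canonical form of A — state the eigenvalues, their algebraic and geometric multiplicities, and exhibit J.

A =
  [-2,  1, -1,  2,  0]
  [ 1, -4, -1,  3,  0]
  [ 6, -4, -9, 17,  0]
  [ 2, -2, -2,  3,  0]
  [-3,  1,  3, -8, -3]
J_2(-3) ⊕ J_2(-3) ⊕ J_1(-3)

The characteristic polynomial is
  det(x·I − A) = x^5 + 15*x^4 + 90*x^3 + 270*x^2 + 405*x + 243 = (x + 3)^5

Eigenvalues and multiplicities (the geometric multiplicity of λ is n − rank(A − λI), which equals the number of Jordan blocks for λ):
  λ = -3: algebraic multiplicity = 5, geometric multiplicity = 3

Determining the block sizes for each eigenvalue:
  λ = -3: with am = 5 and gm = 3, the partition is not yet determined (e.g. several partitions of 5 into 3 parts exist). Let N = A − (-3)·I. Computing rank(N^1) = 2, rank(N^2) = 0; the number of blocks of size ≥ j is rank(N^{j−1}) − rank(N^j), giving [3, 2]. So we have 2 block(s) of size 2, 1 block(s) of size 1 → block sizes [2, 2, 1]

Assembling the blocks gives a Jordan form
J =
  [-3,  1,  0,  0,  0]
  [ 0, -3,  0,  0,  0]
  [ 0,  0, -3,  1,  0]
  [ 0,  0,  0, -3,  0]
  [ 0,  0,  0,  0, -3]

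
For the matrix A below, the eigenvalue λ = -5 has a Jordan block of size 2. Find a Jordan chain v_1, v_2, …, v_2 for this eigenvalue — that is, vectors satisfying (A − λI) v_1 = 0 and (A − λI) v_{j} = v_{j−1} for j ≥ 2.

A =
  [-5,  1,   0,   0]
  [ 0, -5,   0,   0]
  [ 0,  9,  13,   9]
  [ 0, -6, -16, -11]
A Jordan chain for λ = -5 of length 2:
v_1 = (1, 0, 0, 0)ᵀ
v_2 = (0, 1, 0, -1)ᵀ

Let N = A − (-5)·I. We want v_2 with N^2 v_2 = 0 but N^1 v_2 ≠ 0; then v_{j-1} := N · v_j for j = 2, …, 2.

Pick v_2 = (0, 1, 0, -1)ᵀ.
Then v_1 = N · v_2 = (1, 0, 0, 0)ᵀ.

Sanity check: (A − (-5)·I) v_1 = (0, 0, 0, 0)ᵀ = 0. ✓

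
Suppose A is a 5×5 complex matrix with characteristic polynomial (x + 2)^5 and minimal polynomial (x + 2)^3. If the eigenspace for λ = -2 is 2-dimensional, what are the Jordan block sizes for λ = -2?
Block sizes for λ = -2: [3, 2]

Step 1 — from the characteristic polynomial, algebraic multiplicity of λ = -2 is 5. From dim ker(A − (-2)·I) = 2, there are exactly 2 Jordan blocks for λ = -2.
Step 2 — from the minimal polynomial, the factor (x + 2)^3 tells us the largest block for λ = -2 has size 3.
Step 3 — with total size 5, 2 blocks, and largest block 3, the block sizes (in nonincreasing order) are [3, 2].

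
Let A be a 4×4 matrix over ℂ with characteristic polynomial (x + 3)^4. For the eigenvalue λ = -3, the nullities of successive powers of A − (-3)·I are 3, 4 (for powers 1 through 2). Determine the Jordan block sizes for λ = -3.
Block sizes for λ = -3: [2, 1, 1]

From the dimensions of kernels of powers, the number of Jordan blocks of size at least j is d_j − d_{j−1} where d_j = dim ker(N^j) (with d_0 = 0). Computing the differences gives [3, 1].
The number of blocks of size exactly k is (#blocks of size ≥ k) − (#blocks of size ≥ k + 1), so the partition is: 2 block(s) of size 1, 1 block(s) of size 2.
In nonincreasing order the block sizes are [2, 1, 1].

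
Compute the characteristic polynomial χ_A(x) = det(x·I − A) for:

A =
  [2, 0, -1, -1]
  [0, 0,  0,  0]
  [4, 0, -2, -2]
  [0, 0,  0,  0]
x^4

Expanding det(x·I − A) (e.g. by cofactor expansion or by noting that A is similar to its Jordan form J, which has the same characteristic polynomial as A) gives
  χ_A(x) = x^4
which factors as x^4. The eigenvalues (with algebraic multiplicities) are λ = 0 with multiplicity 4.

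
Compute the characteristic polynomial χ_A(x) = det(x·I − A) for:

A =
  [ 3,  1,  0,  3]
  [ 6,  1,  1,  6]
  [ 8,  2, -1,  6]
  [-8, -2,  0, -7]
x^4 + 4*x^3 + 6*x^2 + 4*x + 1

Expanding det(x·I − A) (e.g. by cofactor expansion or by noting that A is similar to its Jordan form J, which has the same characteristic polynomial as A) gives
  χ_A(x) = x^4 + 4*x^3 + 6*x^2 + 4*x + 1
which factors as (x + 1)^4. The eigenvalues (with algebraic multiplicities) are λ = -1 with multiplicity 4.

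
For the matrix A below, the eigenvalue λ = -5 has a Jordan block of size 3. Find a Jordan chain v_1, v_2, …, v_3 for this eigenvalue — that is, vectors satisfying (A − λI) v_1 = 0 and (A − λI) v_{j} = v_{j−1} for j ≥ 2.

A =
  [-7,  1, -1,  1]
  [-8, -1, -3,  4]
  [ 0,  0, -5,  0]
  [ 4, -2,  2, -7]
A Jordan chain for λ = -5 of length 3:
v_1 = (1, 4, 0, -2)ᵀ
v_2 = (-1, -3, 0, 2)ᵀ
v_3 = (0, 0, 1, 0)ᵀ

Let N = A − (-5)·I. We want v_3 with N^3 v_3 = 0 but N^2 v_3 ≠ 0; then v_{j-1} := N · v_j for j = 3, …, 2.

Pick v_3 = (0, 0, 1, 0)ᵀ.
Then v_2 = N · v_3 = (-1, -3, 0, 2)ᵀ.
Then v_1 = N · v_2 = (1, 4, 0, -2)ᵀ.

Sanity check: (A − (-5)·I) v_1 = (0, 0, 0, 0)ᵀ = 0. ✓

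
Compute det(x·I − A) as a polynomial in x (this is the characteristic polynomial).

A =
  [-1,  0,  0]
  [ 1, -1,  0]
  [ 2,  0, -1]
x^3 + 3*x^2 + 3*x + 1

Expanding det(x·I − A) (e.g. by cofactor expansion or by noting that A is similar to its Jordan form J, which has the same characteristic polynomial as A) gives
  χ_A(x) = x^3 + 3*x^2 + 3*x + 1
which factors as (x + 1)^3. The eigenvalues (with algebraic multiplicities) are λ = -1 with multiplicity 3.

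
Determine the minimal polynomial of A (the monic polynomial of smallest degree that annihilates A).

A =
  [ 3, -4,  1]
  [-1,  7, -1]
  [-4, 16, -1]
x^3 - 9*x^2 + 27*x - 27

The characteristic polynomial is χ_A(x) = (x - 3)^3, so the eigenvalues are known. The minimal polynomial is
  m_A(x) = Π_λ (x − λ)^{k_λ}
where k_λ is the size of the *largest* Jordan block for λ (equivalently, the smallest k with (A − λI)^k v = 0 for every generalised eigenvector v of λ).

  λ = 3: largest Jordan block has size 3, contributing (x − 3)^3

So m_A(x) = (x - 3)^3 = x^3 - 9*x^2 + 27*x - 27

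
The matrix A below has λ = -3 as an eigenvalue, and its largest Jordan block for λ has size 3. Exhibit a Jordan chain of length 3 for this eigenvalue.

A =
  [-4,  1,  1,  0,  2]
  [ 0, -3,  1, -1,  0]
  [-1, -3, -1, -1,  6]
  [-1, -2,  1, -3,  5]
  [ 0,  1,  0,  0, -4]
A Jordan chain for λ = -3 of length 3:
v_1 = (-2, -1, 1, 1, -1)ᵀ
v_2 = (1, 0, -3, -2, 1)ᵀ
v_3 = (0, 1, 0, 0, 0)ᵀ

Let N = A − (-3)·I. We want v_3 with N^3 v_3 = 0 but N^2 v_3 ≠ 0; then v_{j-1} := N · v_j for j = 3, …, 2.

Pick v_3 = (0, 1, 0, 0, 0)ᵀ.
Then v_2 = N · v_3 = (1, 0, -3, -2, 1)ᵀ.
Then v_1 = N · v_2 = (-2, -1, 1, 1, -1)ᵀ.

Sanity check: (A − (-3)·I) v_1 = (0, 0, 0, 0, 0)ᵀ = 0. ✓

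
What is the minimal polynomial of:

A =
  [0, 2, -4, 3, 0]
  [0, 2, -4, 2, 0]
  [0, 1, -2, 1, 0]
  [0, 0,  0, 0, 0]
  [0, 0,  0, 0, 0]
x^2

The characteristic polynomial is χ_A(x) = x^5, so the eigenvalues are known. The minimal polynomial is
  m_A(x) = Π_λ (x − λ)^{k_λ}
where k_λ is the size of the *largest* Jordan block for λ (equivalently, the smallest k with (A − λI)^k v = 0 for every generalised eigenvector v of λ).

  λ = 0: largest Jordan block has size 2, contributing (x − 0)^2

So m_A(x) = x^2 = x^2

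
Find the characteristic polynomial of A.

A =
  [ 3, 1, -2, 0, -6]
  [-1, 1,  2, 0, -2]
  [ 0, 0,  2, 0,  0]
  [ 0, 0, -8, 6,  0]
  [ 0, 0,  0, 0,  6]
x^5 - 18*x^4 + 120*x^3 - 368*x^2 + 528*x - 288

Expanding det(x·I − A) (e.g. by cofactor expansion or by noting that A is similar to its Jordan form J, which has the same characteristic polynomial as A) gives
  χ_A(x) = x^5 - 18*x^4 + 120*x^3 - 368*x^2 + 528*x - 288
which factors as (x - 6)^2*(x - 2)^3. The eigenvalues (with algebraic multiplicities) are λ = 2 with multiplicity 3, λ = 6 with multiplicity 2.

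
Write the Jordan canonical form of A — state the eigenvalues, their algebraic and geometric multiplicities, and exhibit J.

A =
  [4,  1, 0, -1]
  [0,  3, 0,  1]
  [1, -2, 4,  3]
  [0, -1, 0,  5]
J_2(4) ⊕ J_2(4)

The characteristic polynomial is
  det(x·I − A) = x^4 - 16*x^3 + 96*x^2 - 256*x + 256 = (x - 4)^4

Eigenvalues and multiplicities (the geometric multiplicity of λ is n − rank(A − λI), which equals the number of Jordan blocks for λ):
  λ = 4: algebraic multiplicity = 4, geometric multiplicity = 2

Determining the block sizes for each eigenvalue:
  λ = 4: with am = 4 and gm = 2, the partition is not yet determined (e.g. several partitions of 4 into 2 parts exist). Let N = A − (4)·I. Computing rank(N^1) = 2, rank(N^2) = 0; the number of blocks of size ≥ j is rank(N^{j−1}) − rank(N^j), giving [2, 2]. So we have 2 block(s) of size 2 → block sizes [2, 2]

Assembling the blocks gives a Jordan form
J =
  [4, 1, 0, 0]
  [0, 4, 0, 0]
  [0, 0, 4, 1]
  [0, 0, 0, 4]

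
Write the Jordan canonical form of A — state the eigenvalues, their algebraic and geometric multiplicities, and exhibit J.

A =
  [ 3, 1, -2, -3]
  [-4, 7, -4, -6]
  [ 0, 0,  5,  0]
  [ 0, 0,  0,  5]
J_2(5) ⊕ J_1(5) ⊕ J_1(5)

The characteristic polynomial is
  det(x·I − A) = x^4 - 20*x^3 + 150*x^2 - 500*x + 625 = (x - 5)^4

Eigenvalues and multiplicities (the geometric multiplicity of λ is n − rank(A − λI), which equals the number of Jordan blocks for λ):
  λ = 5: algebraic multiplicity = 4, geometric multiplicity = 3

Determining the block sizes for each eigenvalue:
  λ = 5: 3 blocks summing to 4 forces exactly one block of size 2 and the rest size 1 → block sizes [2, 1, 1]

Assembling the blocks gives a Jordan form
J =
  [5, 1, 0, 0]
  [0, 5, 0, 0]
  [0, 0, 5, 0]
  [0, 0, 0, 5]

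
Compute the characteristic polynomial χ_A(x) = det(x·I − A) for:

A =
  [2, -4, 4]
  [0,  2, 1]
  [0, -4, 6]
x^3 - 10*x^2 + 32*x - 32

Expanding det(x·I − A) (e.g. by cofactor expansion or by noting that A is similar to its Jordan form J, which has the same characteristic polynomial as A) gives
  χ_A(x) = x^3 - 10*x^2 + 32*x - 32
which factors as (x - 4)^2*(x - 2). The eigenvalues (with algebraic multiplicities) are λ = 2 with multiplicity 1, λ = 4 with multiplicity 2.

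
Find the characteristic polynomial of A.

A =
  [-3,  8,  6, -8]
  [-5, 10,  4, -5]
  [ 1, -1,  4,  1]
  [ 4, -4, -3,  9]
x^4 - 20*x^3 + 150*x^2 - 500*x + 625

Expanding det(x·I − A) (e.g. by cofactor expansion or by noting that A is similar to its Jordan form J, which has the same characteristic polynomial as A) gives
  χ_A(x) = x^4 - 20*x^3 + 150*x^2 - 500*x + 625
which factors as (x - 5)^4. The eigenvalues (with algebraic multiplicities) are λ = 5 with multiplicity 4.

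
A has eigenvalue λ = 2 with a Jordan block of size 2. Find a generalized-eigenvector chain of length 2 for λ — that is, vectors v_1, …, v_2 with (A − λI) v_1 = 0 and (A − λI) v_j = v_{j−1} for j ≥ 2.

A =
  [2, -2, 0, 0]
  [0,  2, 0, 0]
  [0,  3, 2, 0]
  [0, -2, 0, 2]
A Jordan chain for λ = 2 of length 2:
v_1 = (-2, 0, 3, -2)ᵀ
v_2 = (0, 1, 0, 0)ᵀ

Let N = A − (2)·I. We want v_2 with N^2 v_2 = 0 but N^1 v_2 ≠ 0; then v_{j-1} := N · v_j for j = 2, …, 2.

Pick v_2 = (0, 1, 0, 0)ᵀ.
Then v_1 = N · v_2 = (-2, 0, 3, -2)ᵀ.

Sanity check: (A − (2)·I) v_1 = (0, 0, 0, 0)ᵀ = 0. ✓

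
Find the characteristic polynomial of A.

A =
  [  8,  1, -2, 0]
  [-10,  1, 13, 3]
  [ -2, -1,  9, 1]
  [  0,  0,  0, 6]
x^4 - 24*x^3 + 216*x^2 - 864*x + 1296

Expanding det(x·I − A) (e.g. by cofactor expansion or by noting that A is similar to its Jordan form J, which has the same characteristic polynomial as A) gives
  χ_A(x) = x^4 - 24*x^3 + 216*x^2 - 864*x + 1296
which factors as (x - 6)^4. The eigenvalues (with algebraic multiplicities) are λ = 6 with multiplicity 4.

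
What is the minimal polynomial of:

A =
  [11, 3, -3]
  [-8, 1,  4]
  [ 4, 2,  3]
x^2 - 10*x + 25

The characteristic polynomial is χ_A(x) = (x - 5)^3, so the eigenvalues are known. The minimal polynomial is
  m_A(x) = Π_λ (x − λ)^{k_λ}
where k_λ is the size of the *largest* Jordan block for λ (equivalently, the smallest k with (A − λI)^k v = 0 for every generalised eigenvector v of λ).

  λ = 5: largest Jordan block has size 2, contributing (x − 5)^2

So m_A(x) = (x - 5)^2 = x^2 - 10*x + 25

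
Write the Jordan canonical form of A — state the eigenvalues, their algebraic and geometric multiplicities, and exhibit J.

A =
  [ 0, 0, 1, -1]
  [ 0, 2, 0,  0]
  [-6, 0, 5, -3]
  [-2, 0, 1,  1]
J_2(2) ⊕ J_1(2) ⊕ J_1(2)

The characteristic polynomial is
  det(x·I − A) = x^4 - 8*x^3 + 24*x^2 - 32*x + 16 = (x - 2)^4

Eigenvalues and multiplicities (the geometric multiplicity of λ is n − rank(A − λI), which equals the number of Jordan blocks for λ):
  λ = 2: algebraic multiplicity = 4, geometric multiplicity = 3

Determining the block sizes for each eigenvalue:
  λ = 2: 3 blocks summing to 4 forces exactly one block of size 2 and the rest size 1 → block sizes [2, 1, 1]

Assembling the blocks gives a Jordan form
J =
  [2, 1, 0, 0]
  [0, 2, 0, 0]
  [0, 0, 2, 0]
  [0, 0, 0, 2]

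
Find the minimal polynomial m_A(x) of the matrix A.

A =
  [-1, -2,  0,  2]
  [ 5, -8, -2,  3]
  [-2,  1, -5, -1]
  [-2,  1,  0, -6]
x^3 + 15*x^2 + 75*x + 125

The characteristic polynomial is χ_A(x) = (x + 5)^4, so the eigenvalues are known. The minimal polynomial is
  m_A(x) = Π_λ (x − λ)^{k_λ}
where k_λ is the size of the *largest* Jordan block for λ (equivalently, the smallest k with (A − λI)^k v = 0 for every generalised eigenvector v of λ).

  λ = -5: largest Jordan block has size 3, contributing (x + 5)^3

So m_A(x) = (x + 5)^3 = x^3 + 15*x^2 + 75*x + 125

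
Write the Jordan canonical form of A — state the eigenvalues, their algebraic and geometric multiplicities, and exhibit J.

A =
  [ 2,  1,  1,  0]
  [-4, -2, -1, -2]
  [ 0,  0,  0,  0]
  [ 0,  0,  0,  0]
J_3(0) ⊕ J_1(0)

The characteristic polynomial is
  det(x·I − A) = x^4

Eigenvalues and multiplicities (the geometric multiplicity of λ is n − rank(A − λI), which equals the number of Jordan blocks for λ):
  λ = 0: algebraic multiplicity = 4, geometric multiplicity = 2

Determining the block sizes for each eigenvalue:
  λ = 0: with am = 4 and gm = 2, the partition is not yet determined (e.g. several partitions of 4 into 2 parts exist). Let N = A − (0)·I. Computing rank(N^1) = 2, rank(N^2) = 1, rank(N^3) = 0; the number of blocks of size ≥ j is rank(N^{j−1}) − rank(N^j), giving [2, 1, 1]. So we have 1 block(s) of size 3, 1 block(s) of size 1 → block sizes [3, 1]

Assembling the blocks gives a Jordan form
J =
  [0, 1, 0, 0]
  [0, 0, 1, 0]
  [0, 0, 0, 0]
  [0, 0, 0, 0]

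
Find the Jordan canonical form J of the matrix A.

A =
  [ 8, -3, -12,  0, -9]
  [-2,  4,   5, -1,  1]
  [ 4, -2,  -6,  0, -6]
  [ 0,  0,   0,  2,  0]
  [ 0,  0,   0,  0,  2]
J_3(2) ⊕ J_1(2) ⊕ J_1(2)

The characteristic polynomial is
  det(x·I − A) = x^5 - 10*x^4 + 40*x^3 - 80*x^2 + 80*x - 32 = (x - 2)^5

Eigenvalues and multiplicities (the geometric multiplicity of λ is n − rank(A − λI), which equals the number of Jordan blocks for λ):
  λ = 2: algebraic multiplicity = 5, geometric multiplicity = 3

Determining the block sizes for each eigenvalue:
  λ = 2: with am = 5 and gm = 3, the partition is not yet determined (e.g. several partitions of 5 into 3 parts exist). Let N = A − (2)·I. Computing rank(N^1) = 2, rank(N^2) = 1, rank(N^3) = 0; the number of blocks of size ≥ j is rank(N^{j−1}) − rank(N^j), giving [3, 1, 1]. So we have 1 block(s) of size 3, 2 block(s) of size 1 → block sizes [3, 1, 1]

Assembling the blocks gives a Jordan form
J =
  [2, 1, 0, 0, 0]
  [0, 2, 1, 0, 0]
  [0, 0, 2, 0, 0]
  [0, 0, 0, 2, 0]
  [0, 0, 0, 0, 2]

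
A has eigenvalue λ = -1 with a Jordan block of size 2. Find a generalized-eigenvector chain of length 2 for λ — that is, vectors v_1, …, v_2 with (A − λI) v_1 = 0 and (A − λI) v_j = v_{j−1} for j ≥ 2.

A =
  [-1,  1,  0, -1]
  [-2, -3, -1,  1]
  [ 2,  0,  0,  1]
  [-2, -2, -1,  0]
A Jordan chain for λ = -1 of length 2:
v_1 = (0, -2, 2, -2)ᵀ
v_2 = (1, 0, 0, 0)ᵀ

Let N = A − (-1)·I. We want v_2 with N^2 v_2 = 0 but N^1 v_2 ≠ 0; then v_{j-1} := N · v_j for j = 2, …, 2.

Pick v_2 = (1, 0, 0, 0)ᵀ.
Then v_1 = N · v_2 = (0, -2, 2, -2)ᵀ.

Sanity check: (A − (-1)·I) v_1 = (0, 0, 0, 0)ᵀ = 0. ✓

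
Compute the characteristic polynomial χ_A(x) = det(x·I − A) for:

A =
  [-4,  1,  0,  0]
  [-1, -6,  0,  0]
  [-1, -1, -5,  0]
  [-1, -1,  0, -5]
x^4 + 20*x^3 + 150*x^2 + 500*x + 625

Expanding det(x·I − A) (e.g. by cofactor expansion or by noting that A is similar to its Jordan form J, which has the same characteristic polynomial as A) gives
  χ_A(x) = x^4 + 20*x^3 + 150*x^2 + 500*x + 625
which factors as (x + 5)^4. The eigenvalues (with algebraic multiplicities) are λ = -5 with multiplicity 4.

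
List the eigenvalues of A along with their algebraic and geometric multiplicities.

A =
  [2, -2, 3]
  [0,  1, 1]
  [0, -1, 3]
λ = 2: alg = 3, geom = 1

Step 1 — factor the characteristic polynomial to read off the algebraic multiplicities:
  χ_A(x) = (x - 2)^3

Step 2 — compute geometric multiplicities via the rank-nullity identity g(λ) = n − rank(A − λI):
  rank(A − (2)·I) = 2, so dim ker(A − (2)·I) = n − 2 = 1

Summary:
  λ = 2: algebraic multiplicity = 3, geometric multiplicity = 1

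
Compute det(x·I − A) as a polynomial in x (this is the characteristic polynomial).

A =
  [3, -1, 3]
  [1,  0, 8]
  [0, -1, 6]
x^3 - 9*x^2 + 27*x - 27

Expanding det(x·I − A) (e.g. by cofactor expansion or by noting that A is similar to its Jordan form J, which has the same characteristic polynomial as A) gives
  χ_A(x) = x^3 - 9*x^2 + 27*x - 27
which factors as (x - 3)^3. The eigenvalues (with algebraic multiplicities) are λ = 3 with multiplicity 3.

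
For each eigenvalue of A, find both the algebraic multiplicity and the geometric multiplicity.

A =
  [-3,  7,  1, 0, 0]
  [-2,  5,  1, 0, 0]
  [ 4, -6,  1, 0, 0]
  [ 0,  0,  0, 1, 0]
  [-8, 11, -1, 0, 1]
λ = 1: alg = 5, geom = 3

Step 1 — factor the characteristic polynomial to read off the algebraic multiplicities:
  χ_A(x) = (x - 1)^5

Step 2 — compute geometric multiplicities via the rank-nullity identity g(λ) = n − rank(A − λI):
  rank(A − (1)·I) = 2, so dim ker(A − (1)·I) = n − 2 = 3

Summary:
  λ = 1: algebraic multiplicity = 5, geometric multiplicity = 3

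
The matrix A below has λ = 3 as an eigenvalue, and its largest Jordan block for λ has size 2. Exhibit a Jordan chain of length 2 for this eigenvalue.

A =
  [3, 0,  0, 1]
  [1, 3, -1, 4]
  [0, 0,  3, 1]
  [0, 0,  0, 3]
A Jordan chain for λ = 3 of length 2:
v_1 = (0, 1, 0, 0)ᵀ
v_2 = (1, 0, 0, 0)ᵀ

Let N = A − (3)·I. We want v_2 with N^2 v_2 = 0 but N^1 v_2 ≠ 0; then v_{j-1} := N · v_j for j = 2, …, 2.

Pick v_2 = (1, 0, 0, 0)ᵀ.
Then v_1 = N · v_2 = (0, 1, 0, 0)ᵀ.

Sanity check: (A − (3)·I) v_1 = (0, 0, 0, 0)ᵀ = 0. ✓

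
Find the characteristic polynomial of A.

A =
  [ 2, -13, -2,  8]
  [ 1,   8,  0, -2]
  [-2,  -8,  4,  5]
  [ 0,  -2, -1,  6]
x^4 - 20*x^3 + 150*x^2 - 500*x + 625

Expanding det(x·I − A) (e.g. by cofactor expansion or by noting that A is similar to its Jordan form J, which has the same characteristic polynomial as A) gives
  χ_A(x) = x^4 - 20*x^3 + 150*x^2 - 500*x + 625
which factors as (x - 5)^4. The eigenvalues (with algebraic multiplicities) are λ = 5 with multiplicity 4.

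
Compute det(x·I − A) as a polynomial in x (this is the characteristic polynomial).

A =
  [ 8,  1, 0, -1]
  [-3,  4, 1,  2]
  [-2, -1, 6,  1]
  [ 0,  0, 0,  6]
x^4 - 24*x^3 + 216*x^2 - 864*x + 1296

Expanding det(x·I − A) (e.g. by cofactor expansion or by noting that A is similar to its Jordan form J, which has the same characteristic polynomial as A) gives
  χ_A(x) = x^4 - 24*x^3 + 216*x^2 - 864*x + 1296
which factors as (x - 6)^4. The eigenvalues (with algebraic multiplicities) are λ = 6 with multiplicity 4.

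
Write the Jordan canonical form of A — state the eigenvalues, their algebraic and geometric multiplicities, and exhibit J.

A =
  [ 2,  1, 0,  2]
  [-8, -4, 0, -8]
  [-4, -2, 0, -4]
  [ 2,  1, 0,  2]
J_2(0) ⊕ J_1(0) ⊕ J_1(0)

The characteristic polynomial is
  det(x·I − A) = x^4

Eigenvalues and multiplicities (the geometric multiplicity of λ is n − rank(A − λI), which equals the number of Jordan blocks for λ):
  λ = 0: algebraic multiplicity = 4, geometric multiplicity = 3

Determining the block sizes for each eigenvalue:
  λ = 0: 3 blocks summing to 4 forces exactly one block of size 2 and the rest size 1 → block sizes [2, 1, 1]

Assembling the blocks gives a Jordan form
J =
  [0, 1, 0, 0]
  [0, 0, 0, 0]
  [0, 0, 0, 0]
  [0, 0, 0, 0]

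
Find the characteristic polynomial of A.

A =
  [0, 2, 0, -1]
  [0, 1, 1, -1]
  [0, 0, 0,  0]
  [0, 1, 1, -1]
x^4

Expanding det(x·I − A) (e.g. by cofactor expansion or by noting that A is similar to its Jordan form J, which has the same characteristic polynomial as A) gives
  χ_A(x) = x^4
which factors as x^4. The eigenvalues (with algebraic multiplicities) are λ = 0 with multiplicity 4.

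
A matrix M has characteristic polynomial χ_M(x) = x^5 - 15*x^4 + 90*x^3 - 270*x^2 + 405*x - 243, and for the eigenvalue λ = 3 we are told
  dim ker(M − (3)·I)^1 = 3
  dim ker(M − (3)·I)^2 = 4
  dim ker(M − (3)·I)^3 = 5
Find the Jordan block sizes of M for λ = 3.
Block sizes for λ = 3: [3, 1, 1]

From the dimensions of kernels of powers, the number of Jordan blocks of size at least j is d_j − d_{j−1} where d_j = dim ker(N^j) (with d_0 = 0). Computing the differences gives [3, 1, 1].
The number of blocks of size exactly k is (#blocks of size ≥ k) − (#blocks of size ≥ k + 1), so the partition is: 2 block(s) of size 1, 1 block(s) of size 3.
In nonincreasing order the block sizes are [3, 1, 1].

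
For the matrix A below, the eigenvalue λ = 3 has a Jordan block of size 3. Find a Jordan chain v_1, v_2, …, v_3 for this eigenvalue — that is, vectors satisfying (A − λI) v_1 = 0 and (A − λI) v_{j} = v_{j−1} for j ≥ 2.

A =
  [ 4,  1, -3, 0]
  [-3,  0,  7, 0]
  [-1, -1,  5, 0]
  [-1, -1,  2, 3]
A Jordan chain for λ = 3 of length 3:
v_1 = (1, -1, 0, 0)ᵀ
v_2 = (1, -3, -1, -1)ᵀ
v_3 = (1, 0, 0, 0)ᵀ

Let N = A − (3)·I. We want v_3 with N^3 v_3 = 0 but N^2 v_3 ≠ 0; then v_{j-1} := N · v_j for j = 3, …, 2.

Pick v_3 = (1, 0, 0, 0)ᵀ.
Then v_2 = N · v_3 = (1, -3, -1, -1)ᵀ.
Then v_1 = N · v_2 = (1, -1, 0, 0)ᵀ.

Sanity check: (A − (3)·I) v_1 = (0, 0, 0, 0)ᵀ = 0. ✓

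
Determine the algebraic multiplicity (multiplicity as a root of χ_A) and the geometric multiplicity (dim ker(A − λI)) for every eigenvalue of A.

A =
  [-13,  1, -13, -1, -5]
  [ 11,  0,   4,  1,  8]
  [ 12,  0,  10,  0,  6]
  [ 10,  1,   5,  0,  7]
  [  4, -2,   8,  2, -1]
λ = -2: alg = 3, geom = 2; λ = 1: alg = 2, geom = 2

Step 1 — factor the characteristic polynomial to read off the algebraic multiplicities:
  χ_A(x) = (x - 1)^2*(x + 2)^3

Step 2 — compute geometric multiplicities via the rank-nullity identity g(λ) = n − rank(A − λI):
  rank(A − (-2)·I) = 3, so dim ker(A − (-2)·I) = n − 3 = 2
  rank(A − (1)·I) = 3, so dim ker(A − (1)·I) = n − 3 = 2

Summary:
  λ = -2: algebraic multiplicity = 3, geometric multiplicity = 2
  λ = 1: algebraic multiplicity = 2, geometric multiplicity = 2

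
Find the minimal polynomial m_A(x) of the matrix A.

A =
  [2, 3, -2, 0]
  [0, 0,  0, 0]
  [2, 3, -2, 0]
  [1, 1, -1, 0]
x^2

The characteristic polynomial is χ_A(x) = x^4, so the eigenvalues are known. The minimal polynomial is
  m_A(x) = Π_λ (x − λ)^{k_λ}
where k_λ is the size of the *largest* Jordan block for λ (equivalently, the smallest k with (A − λI)^k v = 0 for every generalised eigenvector v of λ).

  λ = 0: largest Jordan block has size 2, contributing (x − 0)^2

So m_A(x) = x^2 = x^2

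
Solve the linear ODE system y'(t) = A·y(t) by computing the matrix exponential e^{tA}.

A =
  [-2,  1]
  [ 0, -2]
e^{tA} =
  [exp(-2*t), t*exp(-2*t)]
  [0, exp(-2*t)]

Strategy: write A = P · J · P⁻¹ where J is a Jordan canonical form, so e^{tA} = P · e^{tJ} · P⁻¹, and e^{tJ} can be computed block-by-block.

A has Jordan form
J =
  [-2,  1]
  [ 0, -2]
(up to reordering of blocks).

Per-block formulas:
  For a 2×2 Jordan block J_2(-2): exp(t · J_2(-2)) = e^(-2t)·(I + t·N), where N is the 2×2 nilpotent shift.

After assembling e^{tJ} and conjugating by P, we get:

e^{tA} =
  [exp(-2*t), t*exp(-2*t)]
  [0, exp(-2*t)]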